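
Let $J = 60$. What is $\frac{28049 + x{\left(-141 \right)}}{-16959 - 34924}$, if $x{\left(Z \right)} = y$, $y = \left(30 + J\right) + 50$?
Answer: $- \frac{28189}{51883} \approx -0.54332$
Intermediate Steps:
$y = 140$ ($y = \left(30 + 60\right) + 50 = 90 + 50 = 140$)
$x{\left(Z \right)} = 140$
$\frac{28049 + x{\left(-141 \right)}}{-16959 - 34924} = \frac{28049 + 140}{-16959 - 34924} = \frac{28189}{-51883} = 28189 \left(- \frac{1}{51883}\right) = - \frac{28189}{51883}$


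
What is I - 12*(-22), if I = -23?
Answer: 241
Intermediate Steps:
I - 12*(-22) = -23 - 12*(-22) = -23 + 264 = 241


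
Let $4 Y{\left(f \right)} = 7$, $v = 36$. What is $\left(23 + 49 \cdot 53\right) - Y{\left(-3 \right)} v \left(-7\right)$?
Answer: $3061$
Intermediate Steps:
$Y{\left(f \right)} = \frac{7}{4}$ ($Y{\left(f \right)} = \frac{1}{4} \cdot 7 = \frac{7}{4}$)
$\left(23 + 49 \cdot 53\right) - Y{\left(-3 \right)} v \left(-7\right) = \left(23 + 49 \cdot 53\right) - \frac{7}{4} \cdot 36 \left(-7\right) = \left(23 + 2597\right) - 63 \left(-7\right) = 2620 - -441 = 2620 + 441 = 3061$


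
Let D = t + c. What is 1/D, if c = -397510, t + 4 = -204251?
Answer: -1/601765 ≈ -1.6618e-6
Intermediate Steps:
t = -204255 (t = -4 - 204251 = -204255)
D = -601765 (D = -204255 - 397510 = -601765)
1/D = 1/(-601765) = -1/601765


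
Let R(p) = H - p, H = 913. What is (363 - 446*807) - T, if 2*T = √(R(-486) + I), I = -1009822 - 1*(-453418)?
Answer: -359559 - I*√555005/2 ≈ -3.5956e+5 - 372.49*I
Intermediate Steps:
R(p) = 913 - p
I = -556404 (I = -1009822 + 453418 = -556404)
T = I*√555005/2 (T = √((913 - 1*(-486)) - 556404)/2 = √((913 + 486) - 556404)/2 = √(1399 - 556404)/2 = √(-555005)/2 = (I*√555005)/2 = I*√555005/2 ≈ 372.49*I)
(363 - 446*807) - T = (363 - 446*807) - I*√555005/2 = (363 - 359922) - I*√555005/2 = -359559 - I*√555005/2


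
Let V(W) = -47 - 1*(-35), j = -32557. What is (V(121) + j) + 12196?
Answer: -20373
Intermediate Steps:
V(W) = -12 (V(W) = -47 + 35 = -12)
(V(121) + j) + 12196 = (-12 - 32557) + 12196 = -32569 + 12196 = -20373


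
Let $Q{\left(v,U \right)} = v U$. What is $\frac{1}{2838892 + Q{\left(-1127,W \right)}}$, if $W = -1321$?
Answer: $\frac{1}{4327659} \approx 2.3107 \cdot 10^{-7}$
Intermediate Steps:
$Q{\left(v,U \right)} = U v$
$\frac{1}{2838892 + Q{\left(-1127,W \right)}} = \frac{1}{2838892 - -1488767} = \frac{1}{2838892 + 1488767} = \frac{1}{4327659}$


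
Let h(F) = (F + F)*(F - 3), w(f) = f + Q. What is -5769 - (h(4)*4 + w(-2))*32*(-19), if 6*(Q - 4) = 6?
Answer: 15511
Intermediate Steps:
Q = 5 (Q = 4 + (1/6)*6 = 4 + 1 = 5)
w(f) = 5 + f (w(f) = f + 5 = 5 + f)
h(F) = 2*F*(-3 + F) (h(F) = (2*F)*(-3 + F) = 2*F*(-3 + F))
-5769 - (h(4)*4 + w(-2))*32*(-19) = -5769 - ((2*4*(-3 + 4))*4 + (5 - 2))*32*(-19) = -5769 - ((2*4*1)*4 + 3)*32*(-19) = -5769 - (8*4 + 3)*32*(-19) = -5769 - (32 + 3)*32*(-19) = -5769 - 35*32*(-19) = -5769 - 1120*(-19) = -5769 - 1*(-21280) = -5769 + 21280 = 15511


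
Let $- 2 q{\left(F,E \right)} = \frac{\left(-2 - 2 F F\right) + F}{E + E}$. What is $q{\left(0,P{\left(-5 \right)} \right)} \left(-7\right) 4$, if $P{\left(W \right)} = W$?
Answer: $\frac{14}{5} \approx 2.8$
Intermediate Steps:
$q{\left(F,E \right)} = - \frac{-2 + F - 2 F^{2}}{4 E}$ ($q{\left(F,E \right)} = - \frac{\left(\left(-2 - 2 F F\right) + F\right) \frac{1}{E + E}}{2} = - \frac{\left(\left(-2 - 2 F^{2}\right) + F\right) \frac{1}{2 E}}{2} = - \frac{\left(-2 + F - 2 F^{2}\right) \frac{1}{2 E}}{2} = - \frac{\frac{1}{2} \frac{1}{E} \left(-2 + F - 2 F^{2}\right)}{2} = - \frac{-2 + F - 2 F^{2}}{4 E}$)
$q{\left(0,P{\left(-5 \right)} \right)} \left(-7\right) 4 = \frac{2 - 0 + 2 \cdot 0^{2}}{4 \left(-5\right)} \left(-7\right) 4 = \frac{1}{4} \left(- \frac{1}{5}\right) \left(2 + 0 + 2 \cdot 0\right) \left(-7\right) 4 = \frac{1}{4} \left(- \frac{1}{5}\right) \left(2 + 0 + 0\right) \left(-7\right) 4 = \frac{1}{4} \left(- \frac{1}{5}\right) 2 \left(-7\right) 4 = \left(- \frac{1}{10}\right) \left(-7\right) 4 = \frac{7}{10} \cdot 4 = \frac{14}{5}$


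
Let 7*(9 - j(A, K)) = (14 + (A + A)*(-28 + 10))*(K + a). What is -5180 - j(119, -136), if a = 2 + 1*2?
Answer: 75331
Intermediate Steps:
a = 4 (a = 2 + 2 = 4)
j(A, K) = 9 - (4 + K)*(14 - 36*A)/7 (j(A, K) = 9 - (14 + (A + A)*(-28 + 10))*(K + 4)/7 = 9 - (14 + (2*A)*(-18))*(4 + K)/7 = 9 - (14 - 36*A)*(4 + K)/7 = 9 - (4 + K)*(14 - 36*A)/7)
-5180 - j(119, -136) = -5180 - (1 - 2*(-136) + (144/7)*119 + (36/7)*119*(-136)) = -5180 - (1 + 272 + 2448 - 83232) = -5180 - 1*(-80511) = -5180 + 80511 = 75331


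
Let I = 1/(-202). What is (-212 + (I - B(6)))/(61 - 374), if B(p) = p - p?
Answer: 42825/63226 ≈ 0.67733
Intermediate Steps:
I = -1/202 ≈ -0.0049505
B(p) = 0
(-212 + (I - B(6)))/(61 - 374) = (-212 + (-1/202 - 1*0))/(61 - 374) = (-212 + (-1/202 + 0))/(-313) = (-212 - 1/202)*(-1/313) = -42825/202*(-1/313) = 42825/63226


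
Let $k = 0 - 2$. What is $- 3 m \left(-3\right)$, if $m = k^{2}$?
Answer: $36$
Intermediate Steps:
$k = -2$ ($k = 0 - 2 = -2$)
$m = 4$ ($m = \left(-2\right)^{2} = 4$)
$- 3 m \left(-3\right) = \left(-3\right) 4 \left(-3\right) = \left(-12\right) \left(-3\right) = 36$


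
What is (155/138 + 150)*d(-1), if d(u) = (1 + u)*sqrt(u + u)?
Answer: 0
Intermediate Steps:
d(u) = sqrt(2)*sqrt(u)*(1 + u) (d(u) = (1 + u)*sqrt(2*u) = (1 + u)*(sqrt(2)*sqrt(u)) = sqrt(2)*sqrt(u)*(1 + u))
(155/138 + 150)*d(-1) = (155/138 + 150)*(sqrt(2)*sqrt(-1)*(1 - 1)) = (155*(1/138) + 150)*(sqrt(2)*I*0) = (155/138 + 150)*0 = (20855/138)*0 = 0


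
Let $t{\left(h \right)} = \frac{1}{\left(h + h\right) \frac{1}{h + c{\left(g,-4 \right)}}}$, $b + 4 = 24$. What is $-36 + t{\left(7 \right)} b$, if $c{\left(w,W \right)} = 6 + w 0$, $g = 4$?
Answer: $- \frac{122}{7} \approx -17.429$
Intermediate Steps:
$c{\left(w,W \right)} = 6$ ($c{\left(w,W \right)} = 6 + 0 = 6$)
$b = 20$ ($b = -4 + 24 = 20$)
$t{\left(h \right)} = \frac{6 + h}{2 h}$ ($t{\left(h \right)} = \frac{1}{\left(h + h\right) \frac{1}{h + 6}} = \frac{1}{2 h \frac{1}{6 + h}} = \frac{6 + h}{2 h}$)
$-36 + t{\left(7 \right)} b = -36 + \frac{6 + 7}{2 \cdot 7} \cdot 20 = -36 + \frac{1}{2} \cdot \frac{1}{7} \cdot 13 \cdot 20 = -36 + \frac{13}{14} \cdot 20 = -36 + \frac{130}{7} = - \frac{122}{7}$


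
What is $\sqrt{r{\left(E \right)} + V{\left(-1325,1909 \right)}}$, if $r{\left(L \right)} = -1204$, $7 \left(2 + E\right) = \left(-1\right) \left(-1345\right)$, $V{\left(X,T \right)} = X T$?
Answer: $3 i \sqrt{281181} \approx 1590.8 i$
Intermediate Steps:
$V{\left(X,T \right)} = T X$
$E = \frac{1331}{7}$ ($E = -2 + \frac{\left(-1\right) \left(-1345\right)}{7} = -2 + \frac{1}{7} \cdot 1345 = -2 + \frac{1345}{7} = \frac{1331}{7} \approx 190.14$)
$\sqrt{r{\left(E \right)} + V{\left(-1325,1909 \right)}} = \sqrt{-1204 + 1909 \left(-1325\right)} = \sqrt{-1204 - 2529425} = \sqrt{-2530629} = 3 i \sqrt{281181}$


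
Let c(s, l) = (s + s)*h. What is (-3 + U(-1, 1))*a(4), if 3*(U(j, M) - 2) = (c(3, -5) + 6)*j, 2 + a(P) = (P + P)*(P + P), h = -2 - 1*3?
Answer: 434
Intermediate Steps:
h = -5 (h = -2 - 3 = -5)
a(P) = -2 + 4*P² (a(P) = -2 + (P + P)*(P + P) = -2 + (2*P)*(2*P) = -2 + 4*P²)
c(s, l) = -10*s (c(s, l) = (s + s)*(-5) = (2*s)*(-5) = -10*s)
U(j, M) = 2 - 8*j (U(j, M) = 2 + ((-10*3 + 6)*j)/3 = 2 + ((-30 + 6)*j)/3 = 2 + (-24*j)/3 = 2 - 8*j)
(-3 + U(-1, 1))*a(4) = (-3 + (2 - 8*(-1)))*(-2 + 4*4²) = (-3 + (2 + 8))*(-2 + 4*16) = (-3 + 10)*(-2 + 64) = 7*62 = 434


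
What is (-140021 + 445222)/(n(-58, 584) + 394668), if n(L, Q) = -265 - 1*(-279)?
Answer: 305201/394682 ≈ 0.77328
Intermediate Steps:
n(L, Q) = 14 (n(L, Q) = -265 + 279 = 14)
(-140021 + 445222)/(n(-58, 584) + 394668) = (-140021 + 445222)/(14 + 394668) = 305201/394682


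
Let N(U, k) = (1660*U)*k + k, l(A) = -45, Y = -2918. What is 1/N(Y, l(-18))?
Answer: 1/217974555 ≈ 4.5877e-9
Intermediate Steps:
N(U, k) = k + 1660*U*k (N(U, k) = 1660*U*k + k = k + 1660*U*k)
1/N(Y, l(-18)) = 1/(-45*(1 + 1660*(-2918))) = 1/(-45*(1 - 4843880)) = 1/(-45*(-4843879)) = 1/217974555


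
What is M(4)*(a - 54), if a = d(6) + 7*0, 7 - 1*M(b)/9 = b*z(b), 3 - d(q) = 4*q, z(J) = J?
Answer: 6075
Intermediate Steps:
d(q) = 3 - 4*q
M(b) = 63 - 9*b² (M(b) = 63 - 9*b*b = 63 - 9*b²)
a = -21 (a = (3 - 4*6) + 7*0 = (3 - 24) + 0 = -21 + 0 = -21)
M(4)*(a - 54) = (63 - 9*4²)*(-21 - 54) = (63 - 9*16)*(-75) = (63 - 144)*(-75) = -81*(-75) = 6075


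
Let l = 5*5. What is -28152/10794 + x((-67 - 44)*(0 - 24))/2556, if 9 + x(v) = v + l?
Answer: -1792858/1149561 ≈ -1.5596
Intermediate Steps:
l = 25
x(v) = 16 + v (x(v) = -9 + (v + 25) = -9 + (25 + v) = 16 + v)
-28152/10794 + x((-67 - 44)*(0 - 24))/2556 = -28152/10794 + (16 + (-67 - 44)*(0 - 24))/2556 = -28152*1/10794 + (16 - 111*(-24))*(1/2556) = -4692/1799 + (16 + 2664)*(1/2556) = -4692/1799 + 2680*(1/2556) = -4692/1799 + 670/639 = -1792858/1149561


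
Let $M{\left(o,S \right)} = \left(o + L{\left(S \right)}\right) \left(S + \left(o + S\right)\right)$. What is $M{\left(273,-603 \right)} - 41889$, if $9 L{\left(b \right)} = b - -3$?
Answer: $-234398$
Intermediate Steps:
$L{\left(b \right)} = \frac{1}{3} + \frac{b}{9}$ ($L{\left(b \right)} = \frac{b - -3}{9} = \frac{b + 3}{9} = \frac{3 + b}{9} = \frac{1}{3} + \frac{b}{9}$)
$M{\left(o,S \right)} = \left(o + 2 S\right) \left(\frac{1}{3} + o + \frac{S}{9}\right)$ ($M{\left(o,S \right)} = \left(o + \left(\frac{1}{3} + \frac{S}{9}\right)\right) \left(S + \left(o + S\right)\right) = \left(\frac{1}{3} + o + \frac{S}{9}\right) \left(S + \left(S + o\right)\right) = \left(\frac{1}{3} + o + \frac{S}{9}\right) \left(o + 2 S\right) = \left(o + 2 S\right) \left(\frac{1}{3} + o + \frac{S}{9}\right)$)
$M{\left(273,-603 \right)} - 41889 = \left(273^{2} + 2 \left(-603\right) 273 + \frac{1}{9} \cdot 273 \left(3 - 603\right) + \frac{2}{9} \left(-603\right) \left(3 - 603\right)\right) - 41889 = \left(74529 - 329238 + \frac{1}{9} \cdot 273 \left(-600\right) + \frac{2}{9} \left(-603\right) \left(-600\right)\right) - 41889 = \left(74529 - 329238 - 18200 + 80400\right) - 41889 = -192509 - 41889 = -234398$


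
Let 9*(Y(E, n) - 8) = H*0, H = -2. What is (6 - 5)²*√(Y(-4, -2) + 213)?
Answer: √221 ≈ 14.866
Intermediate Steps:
Y(E, n) = 8 (Y(E, n) = 8 + (-2*0)/9 = 8 + (⅑)*0 = 8 + 0 = 8)
(6 - 5)²*√(Y(-4, -2) + 213) = (6 - 5)²*√(8 + 213) = 1²*√221 = 1*√221 = √221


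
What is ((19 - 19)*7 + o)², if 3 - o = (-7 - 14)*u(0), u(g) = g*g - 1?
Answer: 324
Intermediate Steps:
u(g) = -1 + g² (u(g) = g² - 1 = -1 + g²)
o = -18 (o = 3 - (-7 - 14)*(-1 + 0²) = 3 - (-21)*(-1 + 0) = 3 - (-21)*(-1) = 3 - 1*21 = 3 - 21 = -18)
((19 - 19)*7 + o)² = ((19 - 19)*7 - 18)² = (0*7 - 18)² = (0 - 18)² = (-18)² = 324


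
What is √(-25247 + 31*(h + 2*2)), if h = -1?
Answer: I*√25154 ≈ 158.6*I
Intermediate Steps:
√(-25247 + 31*(h + 2*2)) = √(-25247 + 31*(-1 + 2*2)) = √(-25247 + 31*(-1 + 4)) = √(-25247 + 31*3) = √(-25247 + 93) = √(-25154) = I*√25154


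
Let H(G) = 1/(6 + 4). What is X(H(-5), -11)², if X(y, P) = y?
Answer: 1/100 ≈ 0.010000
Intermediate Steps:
H(G) = ⅒ (H(G) = 1/10 = ⅒)
X(H(-5), -11)² = (⅒)² = 1/100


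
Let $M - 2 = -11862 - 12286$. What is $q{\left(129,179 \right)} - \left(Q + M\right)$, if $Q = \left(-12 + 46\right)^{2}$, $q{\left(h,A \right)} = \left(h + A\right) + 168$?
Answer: $23466$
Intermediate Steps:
$q{\left(h,A \right)} = 168 + A + h$ ($q{\left(h,A \right)} = \left(A + h\right) + 168 = 168 + A + h$)
$M = -24146$ ($M = 2 - 24148 = -24146$)
$Q = 1156$ ($Q = 34^{2} = 1156$)
$q{\left(129,179 \right)} - \left(Q + M\right) = \left(168 + 179 + 129\right) - \left(1156 - 24146\right) = 476 - -22990 = 476 + 22990 = 23466$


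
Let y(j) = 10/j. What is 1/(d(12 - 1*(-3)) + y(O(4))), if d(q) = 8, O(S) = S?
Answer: 2/21 ≈ 0.095238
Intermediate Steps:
1/(d(12 - 1*(-3)) + y(O(4))) = 1/(8 + 10/4) = 1/(8 + 10*(¼)) = 1/(8 + 5/2) = 1/(21/2) = 2/21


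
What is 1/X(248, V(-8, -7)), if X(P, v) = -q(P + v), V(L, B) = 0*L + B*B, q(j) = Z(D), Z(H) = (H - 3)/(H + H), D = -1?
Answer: -½ ≈ -0.50000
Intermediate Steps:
Z(H) = (-3 + H)/(2*H) (Z(H) = (-3 + H)/((2*H)) = (-3 + H)*(1/(2*H)) = (-3 + H)/(2*H))
q(j) = 2 (q(j) = (½)*(-3 - 1)/(-1) = (½)*(-1)*(-4) = 2)
V(L, B) = B² (V(L, B) = 0 + B² = B²)
X(P, v) = -2 (X(P, v) = -1*2 = -2)
1/X(248, V(-8, -7)) = 1/(-2) = -½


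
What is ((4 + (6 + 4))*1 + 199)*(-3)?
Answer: -639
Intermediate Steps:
((4 + (6 + 4))*1 + 199)*(-3) = ((4 + 10)*1 + 199)*(-3) = (14*1 + 199)*(-3) = (14 + 199)*(-3) = 213*(-3) = -639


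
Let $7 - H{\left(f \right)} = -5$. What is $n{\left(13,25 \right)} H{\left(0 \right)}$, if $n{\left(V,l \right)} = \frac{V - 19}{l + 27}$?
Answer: $- \frac{18}{13} \approx -1.3846$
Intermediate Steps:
$n{\left(V,l \right)} = \frac{-19 + V}{27 + l}$
$H{\left(f \right)} = 12$ ($H{\left(f \right)} = 7 - -5 = 7 + 5 = 12$)
$n{\left(13,25 \right)} H{\left(0 \right)} = \frac{-19 + 13}{27 + 25} \cdot 12 = \frac{1}{52} \left(-6\right) 12 = \left(- \frac{3}{26}\right) 12 = - \frac{18}{13}$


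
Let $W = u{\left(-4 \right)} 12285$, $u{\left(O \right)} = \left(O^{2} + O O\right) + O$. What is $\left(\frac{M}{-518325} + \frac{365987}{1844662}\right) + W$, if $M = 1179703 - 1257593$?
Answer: $\frac{65778291001582391}{191226886230} \approx 3.4398 \cdot 10^{5}$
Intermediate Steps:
$M = -77890$ ($M = 1179703 - 1257593 = -77890$)
$u{\left(O \right)} = O + 2 O^{2}$ ($u{\left(O \right)} = \left(O^{2} + O^{2}\right) + O = 2 O^{2} + O = O + 2 O^{2}$)
$W = 343980$ ($W = - 4 \left(1 + 2 \left(-4\right)\right) 12285 = - 4 \left(1 - 8\right) 12285 = \left(-4\right) \left(-7\right) 12285 = 28 \cdot 12285 = 343980$)
$\left(\frac{M}{-518325} + \frac{365987}{1844662}\right) + W = \left(- \frac{77890}{-518325} + \frac{365987}{1844662}\right) + 343980 = \left(\left(-77890\right) \left(- \frac{1}{518325}\right) + 365987 \cdot \frac{1}{1844662}\right) + 343980 = \left(\frac{15578}{103665} + \frac{365987}{1844662}\right) + 343980 = \frac{66676186991}{191226886230} + 343980 = \frac{65778291001582391}{191226886230}$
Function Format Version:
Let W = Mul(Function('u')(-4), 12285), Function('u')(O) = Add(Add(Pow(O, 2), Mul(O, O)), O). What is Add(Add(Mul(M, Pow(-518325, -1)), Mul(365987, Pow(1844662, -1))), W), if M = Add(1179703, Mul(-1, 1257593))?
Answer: Rational(65778291001582391, 191226886230) ≈ 3.4398e+5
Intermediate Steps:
M = -77890 (M = Add(1179703, -1257593) = -77890)
Function('u')(O) = Add(O, Mul(2, Pow(O, 2))) (Function('u')(O) = Add(Add(Pow(O, 2), Pow(O, 2)), O) = Add(Mul(2, Pow(O, 2)), O) = Add(O, Mul(2, Pow(O, 2))))
W = 343980 (W = Mul(Mul(-4, Add(1, Mul(2, -4))), 12285) = Mul(Mul(-4, Add(1, -8)), 12285) = Mul(Mul(-4, -7), 12285) = Mul(28, 12285) = 343980)
Add(Add(Mul(M, Pow(-518325, -1)), Mul(365987, Pow(1844662, -1))), W) = Add(Add(Mul(-77890, Pow(-518325, -1)), Mul(365987, Pow(1844662, -1))), 343980) = Add(Add(Mul(-77890, Rational(-1, 518325)), Mul(365987, Rational(1, 1844662))), 343980) = Add(Add(Rational(15578, 103665), Rational(365987, 1844662)), 343980) = Add(Rational(66676186991, 191226886230), 343980) = Rational(65778291001582391, 191226886230)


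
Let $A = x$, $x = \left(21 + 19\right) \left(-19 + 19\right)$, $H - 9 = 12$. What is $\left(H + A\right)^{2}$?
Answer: $441$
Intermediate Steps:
$H = 21$ ($H = 9 + 12 = 21$)
$x = 0$ ($x = 40 \cdot 0 = 0$)
$A = 0$
$\left(H + A\right)^{2} = \left(21 + 0\right)^{2} = 21^{2} = 441$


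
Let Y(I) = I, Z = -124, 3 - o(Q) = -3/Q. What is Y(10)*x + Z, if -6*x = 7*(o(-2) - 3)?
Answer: -213/2 ≈ -106.50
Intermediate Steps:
o(Q) = 3 + 3/Q (o(Q) = 3 - (-3)/Q = 3 + 3/Q)
x = 7/4 (x = -7*((3 + 3/(-2)) - 3)/6 = -7*((3 + 3*(-1/2)) - 3)/6 = -7*((3 - 3/2) - 3)/6 = -7*(3/2 - 3)/6 = -7*(-3)/(6*2) = -1/6*(-21/2) = 7/4 ≈ 1.7500)
Y(10)*x + Z = 10*(7/4) - 124 = 35/2 - 124 = -213/2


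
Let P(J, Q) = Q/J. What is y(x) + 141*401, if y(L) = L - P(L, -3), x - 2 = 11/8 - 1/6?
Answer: 104495425/1848 ≈ 56545.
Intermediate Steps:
x = 77/24 (x = 2 + (11/8 - 1/6) = 2 + 29/24 = 77/24 ≈ 3.2083)
y(L) = L + 3/L (y(L) = L - (-3)/L = L + 3/L)
y(x) + 141*401 = (77/24 + 3/(77/24)) + 141*401 = (77/24 + 3*(24/77)) + 56541 = (77/24 + 72/77) + 56541 = 7657/1848 + 56541 = 104495425/1848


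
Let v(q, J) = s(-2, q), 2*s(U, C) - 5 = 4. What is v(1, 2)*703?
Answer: 6327/2 ≈ 3163.5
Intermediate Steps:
s(U, C) = 9/2 (s(U, C) = 5/2 + (1/2)*4 = 5/2 + 2 = 9/2)
v(q, J) = 9/2
v(1, 2)*703 = (9/2)*703 = 6327/2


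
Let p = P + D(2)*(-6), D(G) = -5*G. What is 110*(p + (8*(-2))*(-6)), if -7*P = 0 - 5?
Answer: 120670/7 ≈ 17239.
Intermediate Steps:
P = 5/7 (P = -(0 - 5)/7 = -⅐*(-5) = 5/7 ≈ 0.71429)
p = 425/7 (p = 5/7 - 5*2*(-6) = 5/7 - 10*(-6) = 5/7 + 60 = 425/7 ≈ 60.714)
110*(p + (8*(-2))*(-6)) = 110*(425/7 + (8*(-2))*(-6)) = 110*(425/7 - 16*(-6)) = 110*(425/7 + 96) = 110*(1097/7) = 120670/7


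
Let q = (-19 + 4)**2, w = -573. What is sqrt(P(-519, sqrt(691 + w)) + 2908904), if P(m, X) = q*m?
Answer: sqrt(2792129) ≈ 1671.0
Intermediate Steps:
q = 225 (q = (-15)**2 = 225)
P(m, X) = 225*m
sqrt(P(-519, sqrt(691 + w)) + 2908904) = sqrt(225*(-519) + 2908904) = sqrt(-116775 + 2908904) = sqrt(2792129)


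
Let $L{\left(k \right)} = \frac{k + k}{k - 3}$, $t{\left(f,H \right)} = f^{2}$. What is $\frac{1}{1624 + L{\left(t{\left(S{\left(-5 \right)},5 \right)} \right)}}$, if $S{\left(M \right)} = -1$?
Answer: $\frac{1}{1623} \approx 0.00061614$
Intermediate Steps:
$L{\left(k \right)} = \frac{2 k}{-3 + k}$
$\frac{1}{1624 + L{\left(t{\left(S{\left(-5 \right)},5 \right)} \right)}} = \frac{1}{1624 + \frac{2 \left(-1\right)^{2}}{-3 + \left(-1\right)^{2}}} = \frac{1}{1624 + 2 \cdot 1 \frac{1}{-3 + 1}} = \frac{1}{1624 + 2 \cdot 1 \frac{1}{-2}} = \frac{1}{1624 + 2 \cdot 1 \left(- \frac{1}{2}\right)} = \frac{1}{1624 - 1} = \frac{1}{1623}$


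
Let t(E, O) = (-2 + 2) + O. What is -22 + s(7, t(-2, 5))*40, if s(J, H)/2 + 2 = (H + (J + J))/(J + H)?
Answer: -166/3 ≈ -55.333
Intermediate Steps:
t(E, O) = O (t(E, O) = 0 + O = O)
s(J, H) = -4 + 2*(H + 2*J)/(H + J) (s(J, H) = -4 + 2*((H + (J + J))/(J + H)) = -4 + 2*((H + 2*J)/(H + J)) = -4 + 2*(H + 2*J)/(H + J))
-22 + s(7, t(-2, 5))*40 = -22 - 2*5/(5 + 7)*40 = -22 - 2*5/12*40 = -22 - 2*5*1/12*40 = -22 - ⅚*40 = -22 - 100/3 = -166/3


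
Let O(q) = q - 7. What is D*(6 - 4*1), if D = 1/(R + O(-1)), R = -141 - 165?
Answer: -1/157 ≈ -0.0063694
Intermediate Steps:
O(q) = -7 + q
R = -306
D = -1/314 (D = 1/(-306 + (-7 - 1)) = 1/(-306 - 8) = 1/(-314) = -1/314 ≈ -0.0031847)
D*(6 - 4*1) = -(6 - 4*1)/314 = -(6 - 4)/314 = -1/314*2 = -1/157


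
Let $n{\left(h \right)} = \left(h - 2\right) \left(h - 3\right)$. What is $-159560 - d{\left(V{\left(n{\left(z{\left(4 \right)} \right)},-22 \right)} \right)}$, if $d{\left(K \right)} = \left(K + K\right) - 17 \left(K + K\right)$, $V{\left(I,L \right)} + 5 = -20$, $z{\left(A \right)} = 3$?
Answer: $-160360$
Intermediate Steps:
$n{\left(h \right)} = \left(-3 + h\right) \left(-2 + h\right)$ ($n{\left(h \right)} = \left(-2 + h\right) \left(-3 + h\right) = \left(-3 + h\right) \left(-2 + h\right)$)
$V{\left(I,L \right)} = -25$ ($V{\left(I,L \right)} = -5 - 20 = -25$)
$d{\left(K \right)} = - 32 K$ ($d{\left(K \right)} = 2 K - 17 \cdot 2 K = 2 K - 34 K = - 32 K$)
$-159560 - d{\left(V{\left(n{\left(z{\left(4 \right)} \right)},-22 \right)} \right)} = -159560 - \left(-32\right) \left(-25\right) = -159560 - 800 = -160360$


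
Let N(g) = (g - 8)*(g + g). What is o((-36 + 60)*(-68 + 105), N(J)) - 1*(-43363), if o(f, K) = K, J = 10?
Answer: 43403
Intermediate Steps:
N(g) = 2*g*(-8 + g) (N(g) = (-8 + g)*(2*g) = 2*g*(-8 + g))
o((-36 + 60)*(-68 + 105), N(J)) - 1*(-43363) = 2*10*(-8 + 10) - 1*(-43363) = 2*10*2 + 43363 = 40 + 43363 = 43403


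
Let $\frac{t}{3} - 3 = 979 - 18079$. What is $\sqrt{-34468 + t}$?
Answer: $i \sqrt{85759} \approx 292.85 i$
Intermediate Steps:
$t = -51291$ ($t = 9 + 3 \left(979 - 18079\right) = 9 + 3 \left(-17100\right) = 9 - 51300 = -51291$)
$\sqrt{-34468 + t} = \sqrt{-34468 - 51291} = \sqrt{-85759} = i \sqrt{85759}$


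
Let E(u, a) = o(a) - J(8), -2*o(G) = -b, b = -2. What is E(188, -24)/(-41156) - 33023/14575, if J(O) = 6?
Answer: -1358992563/599848700 ≈ -2.2656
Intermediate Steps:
o(G) = -1 (o(G) = -(-1)*(-2)/2 = -½*2 = -1)
E(u, a) = -7 (E(u, a) = -1 - 1*6 = -1 - 6 = -7)
E(188, -24)/(-41156) - 33023/14575 = -7/(-41156) - 33023/14575 = -7*(-1/41156) - 33023*1/14575 = 7/41156 - 33023/14575 = -1358992563/599848700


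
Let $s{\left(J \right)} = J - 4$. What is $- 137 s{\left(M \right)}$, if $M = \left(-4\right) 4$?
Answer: $2740$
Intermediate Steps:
$M = -16$
$s{\left(J \right)} = -4 + J$ ($s{\left(J \right)} = J - 4 = -4 + J$)
$- 137 s{\left(M \right)} = - 137 \left(-4 - 16\right) = \left(-137\right) \left(-20\right) = 2740$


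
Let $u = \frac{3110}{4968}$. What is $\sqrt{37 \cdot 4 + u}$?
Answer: $\frac{\sqrt{25473903}}{414} \approx 12.191$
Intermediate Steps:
$u = \frac{1555}{2484}$ ($u = 3110 \cdot \frac{1}{4968} = \frac{1555}{2484} \approx 0.62601$)
$\sqrt{37 \cdot 4 + u} = \sqrt{37 \cdot 4 + \frac{1555}{2484}} = \sqrt{148 + \frac{1555}{2484}} = \sqrt{\frac{369187}{2484}} = \frac{\sqrt{25473903}}{414}$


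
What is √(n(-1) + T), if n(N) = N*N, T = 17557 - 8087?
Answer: √9471 ≈ 97.319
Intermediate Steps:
T = 9470
n(N) = N²
√(n(-1) + T) = √((-1)² + 9470) = √(1 + 9470) = √9471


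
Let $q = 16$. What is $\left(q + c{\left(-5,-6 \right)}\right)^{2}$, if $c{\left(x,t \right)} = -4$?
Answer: $144$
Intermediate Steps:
$\left(q + c{\left(-5,-6 \right)}\right)^{2} = \left(16 - 4\right)^{2} = 12^{2} = 144$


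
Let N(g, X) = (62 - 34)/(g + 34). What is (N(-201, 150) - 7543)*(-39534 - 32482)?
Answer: 90719203344/167 ≈ 5.4323e+8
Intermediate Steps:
N(g, X) = 28/(34 + g)
(N(-201, 150) - 7543)*(-39534 - 32482) = (28/(34 - 201) - 7543)*(-39534 - 32482) = (28/(-167) - 7543)*(-72016) = (28*(-1/167) - 7543)*(-72016) = (-28/167 - 7543)*(-72016) = -1259709/167*(-72016) = 90719203344/167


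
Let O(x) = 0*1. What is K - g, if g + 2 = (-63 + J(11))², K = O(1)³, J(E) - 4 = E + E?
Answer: -1367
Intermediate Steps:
O(x) = 0
J(E) = 4 + 2*E (J(E) = 4 + (E + E) = 4 + 2*E)
K = 0 (K = 0³ = 0)
g = 1367 (g = -2 + (-63 + (4 + 2*11))² = -2 + (-63 + (4 + 22))² = -2 + (-63 + 26)² = -2 + (-37)² = -2 + 1369 = 1367)
K - g = 0 - 1*1367 = 0 - 1367 = -1367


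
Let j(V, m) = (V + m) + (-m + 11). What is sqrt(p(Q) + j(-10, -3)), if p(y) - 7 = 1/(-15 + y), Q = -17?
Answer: sqrt(510)/8 ≈ 2.8229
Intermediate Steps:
j(V, m) = 11 + V (j(V, m) = (V + m) + (11 - m) = 11 + V)
p(y) = 7 + 1/(-15 + y)
sqrt(p(Q) + j(-10, -3)) = sqrt((-104 + 7*(-17))/(-15 - 17) + (11 - 10)) = sqrt((-104 - 119)/(-32) + 1) = sqrt(-1/32*(-223) + 1) = sqrt(223/32 + 1) = sqrt(255/32) = sqrt(510)/8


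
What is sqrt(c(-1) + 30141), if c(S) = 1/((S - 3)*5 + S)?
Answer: 8*sqrt(207690)/21 ≈ 173.61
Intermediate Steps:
c(S) = 1/(-15 + 6*S) (c(S) = 1/((-3 + S)*5 + S) = 1/((-15 + 5*S) + S) = 1/(-15 + 6*S))
sqrt(c(-1) + 30141) = sqrt(1/(3*(-5 + 2*(-1))) + 30141) = sqrt(1/(3*(-5 - 2)) + 30141) = sqrt((1/3)/(-7) + 30141) = sqrt((1/3)*(-1/7) + 30141) = sqrt(-1/21 + 30141) = sqrt(632960/21) = 8*sqrt(207690)/21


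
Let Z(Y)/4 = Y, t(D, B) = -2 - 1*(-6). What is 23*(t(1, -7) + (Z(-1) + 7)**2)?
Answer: 299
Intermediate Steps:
t(D, B) = 4 (t(D, B) = -2 + 6 = 4)
Z(Y) = 4*Y
23*(t(1, -7) + (Z(-1) + 7)**2) = 23*(4 + (4*(-1) + 7)**2) = 23*(4 + (-4 + 7)**2) = 23*(4 + 3**2) = 23*(4 + 9) = 23*13 = 299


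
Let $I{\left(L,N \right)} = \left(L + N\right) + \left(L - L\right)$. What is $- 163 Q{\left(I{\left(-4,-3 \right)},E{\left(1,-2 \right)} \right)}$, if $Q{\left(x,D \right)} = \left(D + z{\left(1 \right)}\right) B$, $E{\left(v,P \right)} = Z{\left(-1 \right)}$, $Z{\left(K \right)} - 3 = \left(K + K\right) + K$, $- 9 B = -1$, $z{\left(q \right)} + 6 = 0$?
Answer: $\frac{326}{3} \approx 108.67$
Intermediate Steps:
$z{\left(q \right)} = -6$ ($z{\left(q \right)} = -6 + 0 = -6$)
$B = \frac{1}{9}$ ($B = \left(- \frac{1}{9}\right) \left(-1\right) = \frac{1}{9} \approx 0.11111$)
$Z{\left(K \right)} = 3 + 3 K$ ($Z{\left(K \right)} = 3 + \left(\left(K + K\right) + K\right) = 3 + \left(2 K + K\right) = 3 + 3 K$)
$E{\left(v,P \right)} = 0$ ($E{\left(v,P \right)} = 3 + 3 \left(-1\right) = 3 - 3 = 0$)
$I{\left(L,N \right)} = L + N$ ($I{\left(L,N \right)} = \left(L + N\right) + 0 = L + N$)
$Q{\left(x,D \right)} = - \frac{2}{3} + \frac{D}{9}$ ($Q{\left(x,D \right)} = \left(D - 6\right) \frac{1}{9} = \left(-6 + D\right) \frac{1}{9} = - \frac{2}{3} + \frac{D}{9}$)
$- 163 Q{\left(I{\left(-4,-3 \right)},E{\left(1,-2 \right)} \right)} = - 163 \left(- \frac{2}{3} + \frac{1}{9} \cdot 0\right) = - 163 \left(- \frac{2}{3} + 0\right) = \left(-163\right) \left(- \frac{2}{3}\right) = \frac{326}{3}$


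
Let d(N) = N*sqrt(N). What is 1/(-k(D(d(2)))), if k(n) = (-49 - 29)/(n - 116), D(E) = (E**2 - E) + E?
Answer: -18/13 ≈ -1.3846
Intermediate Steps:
d(N) = N**(3/2)
D(E) = E**2
k(n) = -78/(-116 + n)
1/(-k(D(d(2)))) = 1/(-(-78)/(-116 + (2**(3/2))**2)) = 1/(-(-78)/(-116 + (2*sqrt(2))**2)) = 1/(-(-78)/(-116 + 8)) = 1/(-(-78)/(-108)) = 1/(-(-78)*(-1)/108) = 1/(-1*13/18) = 1/(-13/18) = -18/13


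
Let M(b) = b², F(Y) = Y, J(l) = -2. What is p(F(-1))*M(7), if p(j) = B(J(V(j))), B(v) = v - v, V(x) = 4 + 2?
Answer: 0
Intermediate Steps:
V(x) = 6
B(v) = 0
p(j) = 0
p(F(-1))*M(7) = 0*7² = 0*49 = 0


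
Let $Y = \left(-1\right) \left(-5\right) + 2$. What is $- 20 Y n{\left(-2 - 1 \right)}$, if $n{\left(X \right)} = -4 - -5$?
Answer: $-140$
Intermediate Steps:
$n{\left(X \right)} = 1$ ($n{\left(X \right)} = -4 + 5 = 1$)
$Y = 7$ ($Y = 5 + 2 = 7$)
$- 20 Y n{\left(-2 - 1 \right)} = \left(-20\right) 7 \cdot 1 = \left(-140\right) 1 = -140$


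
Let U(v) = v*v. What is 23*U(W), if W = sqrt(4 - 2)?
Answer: 46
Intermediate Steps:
W = sqrt(2) ≈ 1.4142
U(v) = v**2
23*U(W) = 23*(sqrt(2))**2 = 23*2 = 46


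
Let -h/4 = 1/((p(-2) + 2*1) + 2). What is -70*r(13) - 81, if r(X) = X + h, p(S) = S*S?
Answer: -956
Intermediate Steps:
p(S) = S**2
h = -1/2 (h = -4/(((-2)**2 + 2*1) + 2) = -4/((4 + 2) + 2) = -4/(6 + 2) = -4/8 = -4*1/8 = -1/2 ≈ -0.50000)
r(X) = -1/2 + X (r(X) = X - 1/2 = -1/2 + X)
-70*r(13) - 81 = -70*(-1/2 + 13) - 81 = -70*25/2 - 81 = -875 - 81 = -956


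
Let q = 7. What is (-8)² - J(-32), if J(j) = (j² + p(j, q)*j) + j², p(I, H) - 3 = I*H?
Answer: -9056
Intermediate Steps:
p(I, H) = 3 + H*I (p(I, H) = 3 + I*H = 3 + H*I)
J(j) = 2*j² + j*(3 + 7*j) (J(j) = (j² + (3 + 7*j)*j) + j² = (j² + j*(3 + 7*j)) + j² = 2*j² + j*(3 + 7*j))
(-8)² - J(-32) = (-8)² - 3*(-32)*(1 + 3*(-32)) = 64 - 3*(-32)*(1 - 96) = 64 - 3*(-32)*(-95) = 64 - 1*9120 = 64 - 9120 = -9056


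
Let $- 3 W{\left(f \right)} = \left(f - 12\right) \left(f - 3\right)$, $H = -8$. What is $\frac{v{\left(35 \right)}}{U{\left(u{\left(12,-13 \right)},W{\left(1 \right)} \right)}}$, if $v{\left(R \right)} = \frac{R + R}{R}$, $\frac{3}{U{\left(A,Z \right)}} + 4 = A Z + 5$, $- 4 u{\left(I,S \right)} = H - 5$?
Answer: $- \frac{137}{9} \approx -15.222$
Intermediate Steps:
$u{\left(I,S \right)} = \frac{13}{4}$ ($u{\left(I,S \right)} = - \frac{-8 - 5}{4} = \left(- \frac{1}{4}\right) \left(-13\right) = \frac{13}{4}$)
$W{\left(f \right)} = - \frac{\left(-12 + f\right) \left(-3 + f\right)}{3}$ ($W{\left(f \right)} = - \frac{\left(f - 12\right) \left(f - 3\right)}{3} = - \frac{\left(-12 + f\right) \left(-3 + f\right)}{3}$)
$U{\left(A,Z \right)} = \frac{3}{1 + A Z}$ ($U{\left(A,Z \right)} = \frac{3}{-4 + \left(A Z + 5\right)} = \frac{3}{-4 + \left(5 + A Z\right)} = \frac{3}{1 + A Z}$)
$v{\left(R \right)} = 2$ ($v{\left(R \right)} = \frac{2 R}{R} = 2$)
$\frac{v{\left(35 \right)}}{U{\left(u{\left(12,-13 \right)},W{\left(1 \right)} \right)}} = \frac{2}{3 \frac{1}{1 + \frac{13 \left(-12 + 5 \cdot 1 - \frac{1^{2}}{3}\right)}{4}}} = \frac{2}{3 \frac{1}{1 + \frac{13 \left(-12 + 5 - \frac{1}{3}\right)}{4}}} = \frac{2}{3 \frac{1}{1 + \frac{13}{4} \left(- \frac{22}{3}\right)}} = \frac{2}{3 \frac{1}{1 - \frac{143}{6}}} = \frac{2}{3 \frac{1}{- \frac{137}{6}}} = \frac{2}{3 \left(- \frac{6}{137}\right)} = \frac{2}{- \frac{18}{137}} = 2 \left(- \frac{137}{18}\right) = - \frac{137}{9}$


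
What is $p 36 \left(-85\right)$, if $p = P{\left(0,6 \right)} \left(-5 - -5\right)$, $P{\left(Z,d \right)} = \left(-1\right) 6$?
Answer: $0$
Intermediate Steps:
$P{\left(Z,d \right)} = -6$
$p = 0$ ($p = - 6 \left(-5 - -5\right) = - 6 \left(-5 + 5\right) = \left(-6\right) 0 = 0$)
$p 36 \left(-85\right) = 0 \cdot 36 \left(-85\right) = 0 \left(-85\right) = 0$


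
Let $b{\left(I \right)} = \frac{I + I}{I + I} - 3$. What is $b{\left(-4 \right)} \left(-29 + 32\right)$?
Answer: $-6$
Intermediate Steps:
$b{\left(I \right)} = -2$ ($b{\left(I \right)} = \frac{2 I}{2 I} - 3 = 2 I \frac{1}{2 I} - 3 = 1 - 3 = -2$)
$b{\left(-4 \right)} \left(-29 + 32\right) = - 2 \left(-29 + 32\right) = \left(-2\right) 3 = -6$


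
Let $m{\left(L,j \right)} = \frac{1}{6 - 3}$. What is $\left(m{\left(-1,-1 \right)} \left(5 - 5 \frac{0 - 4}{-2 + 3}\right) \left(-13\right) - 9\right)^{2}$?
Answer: $\frac{123904}{9} \approx 13767.0$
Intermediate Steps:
$m{\left(L,j \right)} = \frac{1}{3}$
$\left(m{\left(-1,-1 \right)} \left(5 - 5 \frac{0 - 4}{-2 + 3}\right) \left(-13\right) - 9\right)^{2} = \left(\frac{5 - 5 \frac{0 - 4}{-2 + 3}}{3} \left(-13\right) - 9\right)^{2} = \left(\frac{5 - 5 \left(- \frac{4}{1}\right)}{3} \left(-13\right) - 9\right)^{2} = \left(\frac{5 - 5 \left(\left(-4\right) 1\right)}{3} \left(-13\right) - 9\right)^{2} = \left(\frac{5 - -20}{3} \left(-13\right) - 9\right)^{2} = \left(\frac{5 + 20}{3} \left(-13\right) - 9\right)^{2} = \left(\frac{1}{3} \cdot 25 \left(-13\right) - 9\right)^{2} = \left(\frac{25}{3} \left(-13\right) - 9\right)^{2} = \left(- \frac{325}{3} - 9\right)^{2} = \left(- \frac{352}{3}\right)^{2} = \frac{123904}{9}$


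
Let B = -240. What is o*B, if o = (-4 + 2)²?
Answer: -960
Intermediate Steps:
o = 4 (o = (-2)² = 4)
o*B = 4*(-240) = -960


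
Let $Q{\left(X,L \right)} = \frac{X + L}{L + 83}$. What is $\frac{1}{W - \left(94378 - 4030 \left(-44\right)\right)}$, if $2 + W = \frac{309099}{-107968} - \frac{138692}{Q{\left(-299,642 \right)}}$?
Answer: $- \frac{5290432}{2988334941051} \approx -1.7704 \cdot 10^{-6}$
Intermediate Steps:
$Q{\left(X,L \right)} = \frac{L + X}{83 + L}$
$W = - \frac{1550935147515}{5290432}$ ($W = -2 + \left(\frac{309099}{-107968} - \frac{138692}{\frac{1}{83 + 642} \left(642 - 299\right)}\right) = -2 + \left(309099 \left(- \frac{1}{107968}\right) - \frac{138692}{\frac{1}{725} \cdot 343}\right) = -2 - \left(\frac{44157}{15424} + \frac{138692}{\frac{1}{725} \cdot 343}\right) = -2 - \left(\frac{44157}{15424} + \frac{138692}{\frac{343}{725}}\right) = -2 - \frac{1550924566651}{5290432} = - \frac{1550935147515}{5290432} \approx -2.9316 \cdot 10^{5}$)
$\frac{1}{W - \left(94378 - 4030 \left(-44\right)\right)} = \frac{1}{- \frac{1550935147515}{5290432} - \left(94378 - 4030 \left(-44\right)\right)} = \frac{1}{- \frac{1550935147515}{5290432} + \left(\left(166906 + 403 \left(-440\right)\right) - 261284\right)} = \frac{1}{- \frac{1550935147515}{5290432} + \left(\left(166906 - 177320\right) - 261284\right)} = \frac{1}{- \frac{1550935147515}{5290432} - 271698} = \frac{1}{- \frac{2988334941051}{5290432}} = - \frac{5290432}{2988334941051}$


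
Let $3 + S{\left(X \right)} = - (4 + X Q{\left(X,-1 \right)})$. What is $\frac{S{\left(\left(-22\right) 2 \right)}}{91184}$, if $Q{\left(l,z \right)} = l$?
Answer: $- \frac{1943}{91184} \approx -0.021309$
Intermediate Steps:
$S{\left(X \right)} = -7 - X^{2}$ ($S{\left(X \right)} = -3 - \left(4 + X X\right) = -3 - \left(4 + X^{2}\right) = -7 - X^{2}$)
$\frac{S{\left(\left(-22\right) 2 \right)}}{91184} = \frac{-7 - \left(\left(-22\right) 2\right)^{2}}{91184} = \left(-7 - \left(-44\right)^{2}\right) \frac{1}{91184} = \left(-7 - 1936\right) \frac{1}{91184} = \left(-1943\right) \frac{1}{91184} = - \frac{1943}{91184}$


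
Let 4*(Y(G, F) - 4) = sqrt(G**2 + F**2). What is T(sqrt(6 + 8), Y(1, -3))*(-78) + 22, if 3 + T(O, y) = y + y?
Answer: -368 - 39*sqrt(10) ≈ -491.33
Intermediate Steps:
Y(G, F) = 4 + sqrt(F**2 + G**2)/4 (Y(G, F) = 4 + sqrt(G**2 + F**2)/4 = 4 + sqrt(F**2 + G**2)/4)
T(O, y) = -3 + 2*y (T(O, y) = -3 + (y + y) = -3 + 2*y)
T(sqrt(6 + 8), Y(1, -3))*(-78) + 22 = (-3 + 2*(4 + sqrt((-3)**2 + 1**2)/4))*(-78) + 22 = (-3 + 2*(4 + sqrt(9 + 1)/4))*(-78) + 22 = (-3 + 2*(4 + sqrt(10)/4))*(-78) + 22 = (-3 + (8 + sqrt(10)/2))*(-78) + 22 = (5 + sqrt(10)/2)*(-78) + 22 = (-390 - 39*sqrt(10)) + 22 = -368 - 39*sqrt(10)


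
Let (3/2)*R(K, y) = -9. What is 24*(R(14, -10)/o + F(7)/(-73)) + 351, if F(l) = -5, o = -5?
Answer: 139227/365 ≈ 381.44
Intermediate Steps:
R(K, y) = -6 (R(K, y) = (⅔)*(-9) = -6)
24*(R(14, -10)/o + F(7)/(-73)) + 351 = 24*(-6/(-5) - 5/(-73)) + 351 = 24*(-6*(-⅕) - 5*(-1/73)) + 351 = 24*(6/5 + 5/73) + 351 = 24*(463/365) + 351 = 11112/365 + 351 = 139227/365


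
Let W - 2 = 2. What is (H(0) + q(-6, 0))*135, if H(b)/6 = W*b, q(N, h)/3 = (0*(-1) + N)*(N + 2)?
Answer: 9720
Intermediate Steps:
W = 4 (W = 2 + 2 = 4)
q(N, h) = 3*N*(2 + N) (q(N, h) = 3*((0*(-1) + N)*(N + 2)) = 3*((0 + N)*(2 + N)) = 3*(N*(2 + N)) = 3*N*(2 + N))
H(b) = 24*b (H(b) = 6*(4*b) = 24*b)
(H(0) + q(-6, 0))*135 = (24*0 + 3*(-6)*(2 - 6))*135 = (0 + 3*(-6)*(-4))*135 = (0 + 72)*135 = 72*135 = 9720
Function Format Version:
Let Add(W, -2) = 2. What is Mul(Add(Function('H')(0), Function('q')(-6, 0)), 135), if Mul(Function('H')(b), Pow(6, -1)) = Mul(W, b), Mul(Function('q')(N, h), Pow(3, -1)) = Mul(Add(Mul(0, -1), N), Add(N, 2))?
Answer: 9720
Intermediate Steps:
W = 4 (W = Add(2, 2) = 4)
Function('q')(N, h) = Mul(3, N, Add(2, N)) (Function('q')(N, h) = Mul(3, Mul(Add(Mul(0, -1), N), Add(N, 2))) = Mul(3, Mul(Add(0, N), Add(2, N))) = Mul(3, Mul(N, Add(2, N))) = Mul(3, N, Add(2, N)))
Function('H')(b) = Mul(24, b) (Function('H')(b) = Mul(6, Mul(4, b)) = Mul(24, b))
Mul(Add(Function('H')(0), Function('q')(-6, 0)), 135) = Mul(Add(Mul(24, 0), Mul(3, -6, Add(2, -6))), 135) = Mul(Add(0, Mul(3, -6, -4)), 135) = Mul(Add(0, 72), 135) = Mul(72, 135) = 9720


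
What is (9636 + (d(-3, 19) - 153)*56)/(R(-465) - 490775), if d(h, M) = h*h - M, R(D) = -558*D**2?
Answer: -508/121144325 ≈ -4.1933e-6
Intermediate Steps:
d(h, M) = h**2 - M
(9636 + (d(-3, 19) - 153)*56)/(R(-465) - 490775) = (9636 + (((-3)**2 - 1*19) - 153)*56)/(-558*(-465)**2 - 490775) = (9636 + ((9 - 19) - 153)*56)/(-558*216225 - 490775) = (9636 + (-10 - 153)*56)/(-120653550 - 490775) = (9636 - 163*56)/(-121144325) = (9636 - 9128)*(-1/121144325) = 508*(-1/121144325) = -508/121144325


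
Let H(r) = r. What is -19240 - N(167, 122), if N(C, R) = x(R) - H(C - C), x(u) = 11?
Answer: -19251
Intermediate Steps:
N(C, R) = 11 (N(C, R) = 11 - (C - C) = 11 - 1*0 = 11 + 0 = 11)
-19240 - N(167, 122) = -19240 - 1*11 = -19240 - 11 = -19251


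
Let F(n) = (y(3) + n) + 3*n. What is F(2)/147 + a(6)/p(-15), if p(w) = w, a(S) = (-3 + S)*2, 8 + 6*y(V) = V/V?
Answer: -1559/4410 ≈ -0.35351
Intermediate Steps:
y(V) = -7/6 (y(V) = -4/3 + (V/V)/6 = -4/3 + (1/6)*1 = -4/3 + 1/6 = -7/6)
a(S) = -6 + 2*S
F(n) = -7/6 + 4*n (F(n) = (-7/6 + n) + 3*n = -7/6 + 4*n)
F(2)/147 + a(6)/p(-15) = (-7/6 + 4*2)/147 + (-6 + 2*6)/(-15) = (-7/6 + 8)*(1/147) + (-6 + 12)*(-1/15) = (41/6)*(1/147) + 6*(-1/15) = 41/882 - 2/5 = -1559/4410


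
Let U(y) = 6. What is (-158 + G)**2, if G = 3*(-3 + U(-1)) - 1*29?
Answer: 31684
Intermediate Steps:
G = -20 (G = 3*(-3 + 6) - 1*29 = 3*3 - 29 = 9 - 29 = -20)
(-158 + G)**2 = (-158 - 20)**2 = (-178)**2 = 31684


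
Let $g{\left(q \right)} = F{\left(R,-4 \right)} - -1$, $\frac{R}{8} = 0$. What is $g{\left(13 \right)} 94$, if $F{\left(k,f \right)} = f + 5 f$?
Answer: $-2162$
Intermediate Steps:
$R = 0$ ($R = 8 \cdot 0 = 0$)
$F{\left(k,f \right)} = 6 f$
$g{\left(q \right)} = -23$ ($g{\left(q \right)} = 6 \left(-4\right) - -1 = -24 + 1 = -23$)
$g{\left(13 \right)} 94 = \left(-23\right) 94 = -2162$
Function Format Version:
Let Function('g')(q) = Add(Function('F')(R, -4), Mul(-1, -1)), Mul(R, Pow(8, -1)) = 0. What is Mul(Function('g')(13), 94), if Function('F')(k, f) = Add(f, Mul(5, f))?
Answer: -2162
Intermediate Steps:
R = 0 (R = Mul(8, 0) = 0)
Function('F')(k, f) = Mul(6, f)
Function('g')(q) = -23 (Function('g')(q) = Add(Mul(6, -4), Mul(-1, -1)) = Add(-24, 1) = -23)
Mul(Function('g')(13), 94) = Mul(-23, 94) = -2162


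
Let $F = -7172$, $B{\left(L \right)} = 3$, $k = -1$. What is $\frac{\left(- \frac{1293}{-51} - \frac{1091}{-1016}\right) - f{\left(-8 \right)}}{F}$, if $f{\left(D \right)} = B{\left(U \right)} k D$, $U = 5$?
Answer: $- \frac{41915}{123874784} \approx -0.00033837$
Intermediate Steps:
$f{\left(D \right)} = - 3 D$ ($f{\left(D \right)} = 3 \left(-1\right) D = - 3 D$)
$\frac{\left(- \frac{1293}{-51} - \frac{1091}{-1016}\right) - f{\left(-8 \right)}}{F} = \frac{\left(- \frac{1293}{-51} - \frac{1091}{-1016}\right) - \left(-3\right) \left(-8\right)}{-7172} = \left(\left(\left(-1293\right) \left(- \frac{1}{51}\right) - - \frac{1091}{1016}\right) - 24\right) \left(- \frac{1}{7172}\right) = \left(\left(\frac{431}{17} + \frac{1091}{1016}\right) - 24\right) \left(- \frac{1}{7172}\right) = \left(\frac{456443}{17272} - 24\right) \left(- \frac{1}{7172}\right) = \frac{41915}{17272} \left(- \frac{1}{7172}\right) = - \frac{41915}{123874784}$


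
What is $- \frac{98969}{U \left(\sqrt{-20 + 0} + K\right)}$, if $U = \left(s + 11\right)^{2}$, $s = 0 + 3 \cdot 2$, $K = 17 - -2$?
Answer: $- \frac{1880411}{110109} + \frac{197938 i \sqrt{5}}{110109} \approx -17.078 + 4.0197 i$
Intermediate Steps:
$K = 19$ ($K = 17 + 2 = 19$)
$s = 6$ ($s = 0 + 6 = 6$)
$U = 289$ ($U = \left(6 + 11\right)^{2} = 17^{2} = 289$)
$- \frac{98969}{U \left(\sqrt{-20 + 0} + K\right)} = - \frac{98969}{289 \left(\sqrt{-20 + 0} + 19\right)} = - \frac{98969}{289 \left(\sqrt{-20} + 19\right)} = - \frac{98969}{289 \left(2 i \sqrt{5} + 19\right)} = - \frac{98969}{289 \left(19 + 2 i \sqrt{5}\right)} = - \frac{98969}{5491 + 578 i \sqrt{5}}$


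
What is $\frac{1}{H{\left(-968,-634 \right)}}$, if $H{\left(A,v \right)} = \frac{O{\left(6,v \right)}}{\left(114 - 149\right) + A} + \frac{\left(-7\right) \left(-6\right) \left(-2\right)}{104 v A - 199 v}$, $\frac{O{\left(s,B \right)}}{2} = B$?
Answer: $\frac{32072035321}{40545661550} \approx 0.79101$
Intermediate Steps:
$O{\left(s,B \right)} = 2 B$
$H{\left(A,v \right)} = - \frac{84}{- 199 v + 104 A v} + \frac{2 v}{-35 + A}$ ($H{\left(A,v \right)} = \frac{2 v}{\left(114 - 149\right) + A} + \frac{\left(-7\right) \left(-6\right) \left(-2\right)}{104 v A - 199 v} = \frac{2 v}{-35 + A} + \frac{42 \left(-2\right)}{104 A v - 199 v} = \frac{2 v}{-35 + A} - \frac{84}{- 199 v + 104 A v} = - \frac{84}{- 199 v + 104 A v} + \frac{2 v}{-35 + A}$)
$\frac{1}{H{\left(-968,-634 \right)}} = \frac{1}{2 \frac{1}{-634} \frac{1}{6965 - -3716152 + 104 \left(-968\right)^{2}} \left(1470 - 199 \left(-634\right)^{2} - -40656 + 104 \left(-968\right) \left(-634\right)^{2}\right)} = \frac{1}{2 \left(- \frac{1}{634}\right) \frac{1}{6965 + 3716152 + 104 \cdot 937024} \left(1470 - 79989244 + 40656 + 104 \left(-968\right) 401956\right)} = \frac{1}{2 \left(- \frac{1}{634}\right) \frac{1}{6965 + 3716152 + 97450496} \left(1470 - 79989244 + 40656 - 40465714432\right)} = \frac{1}{2 \left(- \frac{1}{634}\right) \frac{1}{101173613} \left(-40545661550\right)} = \frac{1}{\frac{40545661550}{32072035321}} = \frac{32072035321}{40545661550}$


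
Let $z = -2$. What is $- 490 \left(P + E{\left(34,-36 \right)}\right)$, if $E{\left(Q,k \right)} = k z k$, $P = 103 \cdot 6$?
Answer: $967260$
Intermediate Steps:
$P = 618$
$E{\left(Q,k \right)} = - 2 k^{2}$ ($E{\left(Q,k \right)} = k \left(-2\right) k = - 2 k k = - 2 k^{2}$)
$- 490 \left(P + E{\left(34,-36 \right)}\right) = - 490 \left(618 - 2 \left(-36\right)^{2}\right) = - 490 \left(618 - 2592\right) = \left(-490\right) \left(-1974\right) = 967260$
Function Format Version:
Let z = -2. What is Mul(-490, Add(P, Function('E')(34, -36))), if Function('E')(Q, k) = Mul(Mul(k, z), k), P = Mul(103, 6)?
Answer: 967260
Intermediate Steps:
P = 618
Function('E')(Q, k) = Mul(-2, Pow(k, 2)) (Function('E')(Q, k) = Mul(Mul(k, -2), k) = Mul(Mul(-2, k), k) = Mul(-2, Pow(k, 2)))
Mul(-490, Add(P, Function('E')(34, -36))) = Mul(-490, Add(618, Mul(-2, Pow(-36, 2)))) = Mul(-490, Add(618, Mul(-2, 1296))) = Mul(-490, Add(618, -2592)) = Mul(-490, -1974) = 967260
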